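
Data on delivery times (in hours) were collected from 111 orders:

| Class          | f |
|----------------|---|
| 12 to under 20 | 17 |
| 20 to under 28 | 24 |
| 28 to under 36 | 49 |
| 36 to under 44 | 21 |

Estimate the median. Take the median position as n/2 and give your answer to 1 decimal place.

30.4

Cumulative frequencies: 17, 41, 90, 111
n = 111; position = n/2 = 55.5.
This falls in the class 28 to under 36: L = 28, F = 41, f = 49, h = 8.
Median ≈ 28 + ((55.5 − 41) / 49) × 8 = 30.3673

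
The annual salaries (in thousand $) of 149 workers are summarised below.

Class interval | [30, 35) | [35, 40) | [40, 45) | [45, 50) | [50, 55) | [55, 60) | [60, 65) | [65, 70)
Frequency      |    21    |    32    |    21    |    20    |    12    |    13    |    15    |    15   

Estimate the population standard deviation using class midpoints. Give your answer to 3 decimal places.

11.417

Midpoints: 32.5, 37.5, 42.5, 47.5, 52.5, 57.5, 62.5, 67.5
n = 149, Σfm = 7052.5, mean = 47.3322
Σfm² = 353231.25
Σf(m − x̄)² = Σfm² − (Σfm)²/n = 353231.25 − 7052.5²/149 = 19420.8054
Population variance = 19420.8054 / 149 = 130.3410
Standard deviation = √130.3410 = 11.4167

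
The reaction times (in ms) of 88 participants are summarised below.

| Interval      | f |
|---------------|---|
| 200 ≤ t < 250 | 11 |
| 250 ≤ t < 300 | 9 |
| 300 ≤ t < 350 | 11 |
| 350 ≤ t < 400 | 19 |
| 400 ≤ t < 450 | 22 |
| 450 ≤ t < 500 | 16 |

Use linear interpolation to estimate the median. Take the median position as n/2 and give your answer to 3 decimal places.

Cumulative frequencies: 11, 20, 31, 50, 72, 88
n = 88; position = n/2 = 44.
This falls in the class 350 ≤ t < 400: L = 350, F = 31, f = 19, h = 50.
Median ≈ 350 + ((44 − 31) / 19) × 50 = 384.2105

384.211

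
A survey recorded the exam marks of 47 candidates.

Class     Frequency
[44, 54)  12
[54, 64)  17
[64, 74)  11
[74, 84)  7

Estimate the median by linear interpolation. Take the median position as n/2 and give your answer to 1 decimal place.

Cumulative frequencies: 12, 29, 40, 47
n = 47; position = n/2 = 23.5.
This falls in the class [54, 64): L = 54, F = 12, f = 17, h = 10.
Median ≈ 54 + ((23.5 − 12) / 17) × 10 = 60.7647

60.8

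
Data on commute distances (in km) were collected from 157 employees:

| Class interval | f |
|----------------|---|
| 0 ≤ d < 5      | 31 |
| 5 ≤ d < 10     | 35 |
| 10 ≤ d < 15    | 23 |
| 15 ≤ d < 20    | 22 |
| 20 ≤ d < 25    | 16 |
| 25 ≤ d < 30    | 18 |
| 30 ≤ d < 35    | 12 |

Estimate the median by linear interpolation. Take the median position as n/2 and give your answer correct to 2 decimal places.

12.72

Cumulative frequencies: 31, 66, 89, 111, 127, 145, 157
n = 157; position = n/2 = 78.5.
This falls in the class 10 ≤ d < 15: L = 10, F = 66, f = 23, h = 5.
Median ≈ 10 + ((78.5 − 66) / 23) × 5 = 12.7174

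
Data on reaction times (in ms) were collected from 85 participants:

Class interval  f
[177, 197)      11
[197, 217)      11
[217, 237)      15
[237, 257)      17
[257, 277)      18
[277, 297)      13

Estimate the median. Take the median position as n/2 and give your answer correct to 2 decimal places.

243.47

Cumulative frequencies: 11, 22, 37, 54, 72, 85
n = 85; position = n/2 = 42.5.
This falls in the class [237, 257): L = 237, F = 37, f = 17, h = 20.
Median ≈ 237 + ((42.5 − 37) / 17) × 20 = 243.4706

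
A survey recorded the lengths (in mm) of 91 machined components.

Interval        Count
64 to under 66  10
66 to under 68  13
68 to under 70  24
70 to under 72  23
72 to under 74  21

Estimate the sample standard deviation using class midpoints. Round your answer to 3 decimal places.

Midpoints: 65, 67, 69, 71, 73
n = 91, Σfm = 6343, mean = 69.7033
Σfm² = 442723
Σf(m − x̄)² = Σfm² − (Σfm)²/n = 442723 − 6343²/91 = 594.9890
Sample variance = 594.9890 / 90 = 6.6110
Standard deviation = √6.6110 = 2.5712

2.571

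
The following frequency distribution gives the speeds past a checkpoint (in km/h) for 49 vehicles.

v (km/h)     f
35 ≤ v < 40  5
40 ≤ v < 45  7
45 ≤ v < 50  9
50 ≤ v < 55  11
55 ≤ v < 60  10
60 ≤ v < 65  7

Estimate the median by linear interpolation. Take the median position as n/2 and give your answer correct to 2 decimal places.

51.59

Cumulative frequencies: 5, 12, 21, 32, 42, 49
n = 49; position = n/2 = 24.5.
This falls in the class 50 ≤ v < 55: L = 50, F = 21, f = 11, h = 5.
Median ≈ 50 + ((24.5 − 21) / 11) × 5 = 51.5909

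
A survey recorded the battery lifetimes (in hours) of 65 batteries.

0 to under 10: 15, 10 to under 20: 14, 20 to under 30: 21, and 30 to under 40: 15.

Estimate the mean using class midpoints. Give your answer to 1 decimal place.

Midpoints: 5, 15, 25, 35
Σfm = 15×5 + 14×15 + 21×25 + 15×35 = 1335
n = Σf = 65
Mean = 1335 / 65 = 20.5385

20.5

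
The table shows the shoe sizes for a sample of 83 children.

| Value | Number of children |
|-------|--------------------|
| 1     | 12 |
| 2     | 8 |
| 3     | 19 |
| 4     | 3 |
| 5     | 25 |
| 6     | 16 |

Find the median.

4

Cumulative frequencies: 12, 20, 39, 42, 67, 83
n = 83, so the median is the value in position (n+1)/2 = 42.
Position 42 falls at value 4.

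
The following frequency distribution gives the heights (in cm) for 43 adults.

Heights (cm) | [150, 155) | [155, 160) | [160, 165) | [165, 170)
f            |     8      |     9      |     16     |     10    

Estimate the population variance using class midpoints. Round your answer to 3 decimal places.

26.609

Midpoints: 152.5, 157.5, 162.5, 167.5
n = 43, Σfm = 6912.5, mean = 160.7558
Σfm² = 1112368.75
Σf(m − x̄)² = Σfm² − (Σfm)²/n = 1112368.75 − 6912.5²/43 = 1144.1860
Population variance = 1144.1860 / 43 = 26.6090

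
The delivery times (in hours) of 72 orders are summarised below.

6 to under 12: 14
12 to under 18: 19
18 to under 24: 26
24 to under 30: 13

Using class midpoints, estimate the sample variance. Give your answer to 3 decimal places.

Midpoints: 9, 15, 21, 27
n = 72, Σfm = 1308, mean = 18.1667
Σfm² = 26352
Σf(m − x̄)² = Σfm² − (Σfm)²/n = 26352 − 1308²/72 = 2590.0000
Sample variance = 2590.0000 / 71 = 36.4789

36.479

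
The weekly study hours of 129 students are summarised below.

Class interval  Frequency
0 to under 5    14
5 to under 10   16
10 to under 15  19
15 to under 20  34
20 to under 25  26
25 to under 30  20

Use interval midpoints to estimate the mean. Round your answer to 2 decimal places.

16.45

Midpoints: 2.5, 7.5, 12.5, 17.5, 22.5, 27.5
Σfm = 14×2.5 + 16×7.5 + 19×12.5 + 34×17.5 + 26×22.5 + 20×27.5 = 2122.5
n = Σf = 129
Mean = 2122.5 / 129 = 16.4535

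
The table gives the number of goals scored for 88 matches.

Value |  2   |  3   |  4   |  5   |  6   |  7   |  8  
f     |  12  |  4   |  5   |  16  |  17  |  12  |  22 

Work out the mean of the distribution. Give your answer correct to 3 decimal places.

Values: 2, 3, 4, 5, 6, 7, 8
Σfx = 12×2 + 4×3 + 5×4 + 16×5 + 17×6 + 12×7 + 22×8 = 498
n = Σf = 88
Mean = 498 / 88 = 5.6591

5.659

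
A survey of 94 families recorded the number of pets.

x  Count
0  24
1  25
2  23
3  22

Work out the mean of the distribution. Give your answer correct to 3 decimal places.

1.457

Values: 0, 1, 2, 3
Σfx = 24×0 + 25×1 + 23×2 + 22×3 = 137
n = Σf = 94
Mean = 137 / 94 = 1.4574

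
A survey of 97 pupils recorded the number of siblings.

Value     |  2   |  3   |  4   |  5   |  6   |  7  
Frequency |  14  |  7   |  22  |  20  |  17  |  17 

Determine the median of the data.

Cumulative frequencies: 14, 21, 43, 63, 80, 97
n = 97, so the median is the value in position (n+1)/2 = 49.
Position 49 falls at value 5.

5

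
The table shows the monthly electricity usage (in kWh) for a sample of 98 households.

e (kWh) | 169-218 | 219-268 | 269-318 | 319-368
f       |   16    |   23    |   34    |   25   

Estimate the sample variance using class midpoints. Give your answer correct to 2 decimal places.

2649.91

Midpoints: 193.5, 243.5, 293.5, 343.5
n = 98, Σfm = 27263, mean = 278.1939
Σfm² = 7841440.5
Σf(m − x̄)² = Σfm² − (Σfm)²/n = 7841440.5 − 27263²/98 = 257040.8163
Sample variance = 257040.8163 / 97 = 2649.9053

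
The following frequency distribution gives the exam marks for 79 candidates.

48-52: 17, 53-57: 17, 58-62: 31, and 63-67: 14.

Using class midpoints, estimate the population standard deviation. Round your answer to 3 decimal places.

5.084

Midpoints: 50, 55, 60, 65
n = 79, Σfm = 4555, mean = 57.6582
Σfm² = 264675
Σf(m − x̄)² = Σfm² − (Σfm)²/n = 264675 − 4555²/79 = 2041.7722
Population variance = 2041.7722 / 79 = 25.8452
Standard deviation = √25.8452 = 5.0838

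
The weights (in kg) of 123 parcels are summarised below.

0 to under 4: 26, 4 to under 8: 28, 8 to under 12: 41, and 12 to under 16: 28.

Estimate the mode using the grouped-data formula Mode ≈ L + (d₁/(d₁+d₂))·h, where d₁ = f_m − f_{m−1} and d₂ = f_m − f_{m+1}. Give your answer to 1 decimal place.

10.0

Modal class: 8 to under 12 (highest frequency 41).
d₁ = 41 − 28 = 13, d₂ = 41 − 28 = 13
Mode ≈ 8 + (13/(13+13)) × 4 = 8 + 2.0000 = 10.0000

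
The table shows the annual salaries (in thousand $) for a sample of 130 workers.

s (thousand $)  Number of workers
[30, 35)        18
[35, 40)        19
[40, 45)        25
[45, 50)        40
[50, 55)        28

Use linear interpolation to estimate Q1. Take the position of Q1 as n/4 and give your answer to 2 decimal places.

Cumulative frequencies: 18, 37, 62, 102, 130
n = 130; position = n/4 = 32.5.
This falls in the class [35, 40): L = 35, F = 18, f = 19, h = 5.
Lower quartile ≈ 35 + ((32.5 − 18) / 19) × 5 = 38.8158

38.82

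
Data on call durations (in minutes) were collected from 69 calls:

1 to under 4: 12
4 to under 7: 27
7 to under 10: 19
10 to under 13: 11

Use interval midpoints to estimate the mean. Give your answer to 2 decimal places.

Midpoints: 2.5, 5.5, 8.5, 11.5
Σfm = 12×2.5 + 27×5.5 + 19×8.5 + 11×11.5 = 466.5
n = Σf = 69
Mean = 466.5 / 69 = 6.7609

6.76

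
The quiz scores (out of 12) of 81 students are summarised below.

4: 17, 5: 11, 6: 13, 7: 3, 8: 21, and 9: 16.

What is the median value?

6

Cumulative frequencies: 17, 28, 41, 44, 65, 81
n = 81, so the median is the value in position (n+1)/2 = 41.
Position 41 falls at value 6.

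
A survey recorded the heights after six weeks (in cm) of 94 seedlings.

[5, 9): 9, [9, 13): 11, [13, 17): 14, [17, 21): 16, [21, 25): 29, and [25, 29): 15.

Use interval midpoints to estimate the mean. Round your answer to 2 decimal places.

Midpoints: 7, 11, 15, 19, 23, 27
Σfm = 9×7 + 11×11 + 14×15 + 16×19 + 29×23 + 15×27 = 1770
n = Σf = 94
Mean = 1770 / 94 = 18.8298

18.83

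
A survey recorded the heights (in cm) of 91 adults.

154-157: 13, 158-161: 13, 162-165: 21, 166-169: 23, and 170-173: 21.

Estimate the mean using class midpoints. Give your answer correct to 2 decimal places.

Midpoints: 155.5, 159.5, 163.5, 167.5, 171.5
Σfm = 13×155.5 + 13×159.5 + 21×163.5 + 23×167.5 + 21×171.5 = 14982.5
n = Σf = 91
Mean = 14982.5 / 91 = 164.6429

164.64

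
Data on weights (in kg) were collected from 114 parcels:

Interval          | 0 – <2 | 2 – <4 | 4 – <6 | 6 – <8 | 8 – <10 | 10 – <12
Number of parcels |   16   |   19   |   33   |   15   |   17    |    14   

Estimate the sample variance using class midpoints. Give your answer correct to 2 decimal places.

9.84

Midpoints: 1, 3, 5, 7, 9, 11
n = 114, Σfm = 650, mean = 5.7018
Σfm² = 4818
Σf(m − x̄)² = Σfm² − (Σfm)²/n = 4818 − 650²/114 = 1111.8596
Sample variance = 1111.8596 / 113 = 9.8395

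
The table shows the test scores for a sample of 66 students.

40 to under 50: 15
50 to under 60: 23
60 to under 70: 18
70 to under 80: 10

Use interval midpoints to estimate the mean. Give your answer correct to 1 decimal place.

58.5

Midpoints: 45, 55, 65, 75
Σfm = 15×45 + 23×55 + 18×65 + 10×75 = 3860
n = Σf = 66
Mean = 3860 / 66 = 58.4848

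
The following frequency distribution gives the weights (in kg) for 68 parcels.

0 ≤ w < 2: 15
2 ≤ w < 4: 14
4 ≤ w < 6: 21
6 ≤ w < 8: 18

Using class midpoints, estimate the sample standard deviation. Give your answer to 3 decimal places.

Midpoints: 1, 3, 5, 7
n = 68, Σfm = 288, mean = 4.2353
Σfm² = 1548
Σf(m − x̄)² = Σfm² − (Σfm)²/n = 1548 − 288²/68 = 328.2353
Sample variance = 328.2353 / 67 = 4.8990
Standard deviation = √4.8990 = 2.2134

2.213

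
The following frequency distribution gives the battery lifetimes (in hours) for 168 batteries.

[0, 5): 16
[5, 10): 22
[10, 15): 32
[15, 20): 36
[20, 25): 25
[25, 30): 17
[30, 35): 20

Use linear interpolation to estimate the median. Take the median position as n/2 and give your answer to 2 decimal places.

Cumulative frequencies: 16, 38, 70, 106, 131, 148, 168
n = 168; position = n/2 = 84.
This falls in the class [15, 20): L = 15, F = 70, f = 36, h = 5.
Median ≈ 15 + ((84 − 70) / 36) × 5 = 16.9444

16.94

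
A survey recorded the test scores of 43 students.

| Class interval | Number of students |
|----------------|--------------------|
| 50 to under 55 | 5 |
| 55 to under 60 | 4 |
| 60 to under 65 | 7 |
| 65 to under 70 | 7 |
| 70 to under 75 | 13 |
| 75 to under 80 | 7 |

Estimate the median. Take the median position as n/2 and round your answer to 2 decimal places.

Cumulative frequencies: 5, 9, 16, 23, 36, 43
n = 43; position = n/2 = 21.5.
This falls in the class 65 to under 70: L = 65, F = 16, f = 7, h = 5.
Median ≈ 65 + ((21.5 − 16) / 7) × 5 = 68.9286

68.93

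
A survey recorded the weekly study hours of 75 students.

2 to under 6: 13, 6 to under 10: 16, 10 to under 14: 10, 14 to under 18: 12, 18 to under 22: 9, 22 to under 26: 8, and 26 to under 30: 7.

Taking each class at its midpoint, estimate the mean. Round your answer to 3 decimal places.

Midpoints: 4, 8, 12, 16, 20, 24, 28
Σfm = 13×4 + 16×8 + 10×12 + 12×16 + 9×20 + 8×24 + 7×28 = 1060
n = Σf = 75
Mean = 1060 / 75 = 14.1333

14.133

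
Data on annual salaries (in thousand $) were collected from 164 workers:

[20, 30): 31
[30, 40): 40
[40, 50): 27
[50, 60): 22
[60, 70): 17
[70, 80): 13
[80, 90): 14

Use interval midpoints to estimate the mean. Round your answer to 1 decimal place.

Midpoints: 25, 35, 45, 55, 65, 75, 85
Σfm = 31×25 + 40×35 + 27×45 + 22×55 + 17×65 + 13×75 + 14×85 = 7870
n = Σf = 164
Mean = 7870 / 164 = 47.9878

48.0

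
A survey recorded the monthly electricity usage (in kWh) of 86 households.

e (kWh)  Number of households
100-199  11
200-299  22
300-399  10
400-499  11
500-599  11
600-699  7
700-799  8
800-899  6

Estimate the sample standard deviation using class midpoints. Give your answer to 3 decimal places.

217.397

Midpoints: 149.5, 249.5, 349.5, 449.5, 549.5, 649.5, 749.5, 849.5
n = 86, Σfm = 37257, mean = 433.2209
Σfm² = 20157721.5
Σf(m − x̄)² = Σfm² − (Σfm)²/n = 20157721.5 − 37257²/86 = 4017209.3023
Sample variance = 4017209.3023 / 85 = 47261.2859
Standard deviation = √47261.2859 = 217.3966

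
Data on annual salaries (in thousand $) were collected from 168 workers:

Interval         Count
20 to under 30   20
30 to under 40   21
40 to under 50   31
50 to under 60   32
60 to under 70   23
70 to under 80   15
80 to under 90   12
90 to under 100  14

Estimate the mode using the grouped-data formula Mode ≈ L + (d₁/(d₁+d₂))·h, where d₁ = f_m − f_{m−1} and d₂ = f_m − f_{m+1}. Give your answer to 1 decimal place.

Modal class: 50 to under 60 (highest frequency 32).
d₁ = 32 − 31 = 1, d₂ = 32 − 23 = 9
Mode ≈ 50 + (1/(1+9)) × 10 = 50 + 1.0000 = 51.0000

51.0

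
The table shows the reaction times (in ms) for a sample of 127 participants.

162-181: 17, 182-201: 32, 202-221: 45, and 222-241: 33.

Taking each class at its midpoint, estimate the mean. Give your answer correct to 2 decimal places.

Midpoints: 171.5, 191.5, 211.5, 231.5
Σfm = 17×171.5 + 32×191.5 + 45×211.5 + 33×231.5 = 26200.5
n = Σf = 127
Mean = 26200.5 / 127 = 206.3031

206.30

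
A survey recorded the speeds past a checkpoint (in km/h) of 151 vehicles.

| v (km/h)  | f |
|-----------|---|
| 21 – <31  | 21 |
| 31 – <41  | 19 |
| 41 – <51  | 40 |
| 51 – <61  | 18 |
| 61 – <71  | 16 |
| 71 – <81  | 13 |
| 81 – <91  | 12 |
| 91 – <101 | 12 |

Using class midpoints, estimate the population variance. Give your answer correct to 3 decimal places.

Midpoints: 26, 36, 46, 56, 66, 76, 86, 96
n = 151, Σfm = 8306, mean = 55.0066
Σfm² = 524036
Σf(m − x̄)² = Σfm² − (Σfm)²/n = 524036 − 8306²/151 = 67150.9934
Population variance = 67150.9934 / 151 = 444.7086

444.709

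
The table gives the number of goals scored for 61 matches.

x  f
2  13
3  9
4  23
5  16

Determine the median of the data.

Cumulative frequencies: 13, 22, 45, 61
n = 61, so the median is the value in position (n+1)/2 = 31.
Position 31 falls at value 4.

4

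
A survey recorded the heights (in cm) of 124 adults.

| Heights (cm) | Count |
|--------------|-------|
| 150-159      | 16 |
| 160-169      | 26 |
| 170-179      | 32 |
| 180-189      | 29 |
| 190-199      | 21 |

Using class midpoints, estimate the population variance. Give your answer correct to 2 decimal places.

Midpoints: 154.5, 164.5, 174.5, 184.5, 194.5
n = 124, Σfm = 21768, mean = 175.5484
Σfm² = 3841501
Σf(m − x̄)² = Σfm² − (Σfm)²/n = 3841501 − 21768²/124 = 20163.7097
Population variance = 20163.7097 / 124 = 162.6106

162.61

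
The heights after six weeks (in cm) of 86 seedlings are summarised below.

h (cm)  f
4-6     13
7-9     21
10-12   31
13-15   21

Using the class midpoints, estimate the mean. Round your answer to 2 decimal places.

10.09

Midpoints: 5, 8, 11, 14
Σfm = 13×5 + 21×8 + 31×11 + 21×14 = 868
n = Σf = 86
Mean = 868 / 86 = 10.0930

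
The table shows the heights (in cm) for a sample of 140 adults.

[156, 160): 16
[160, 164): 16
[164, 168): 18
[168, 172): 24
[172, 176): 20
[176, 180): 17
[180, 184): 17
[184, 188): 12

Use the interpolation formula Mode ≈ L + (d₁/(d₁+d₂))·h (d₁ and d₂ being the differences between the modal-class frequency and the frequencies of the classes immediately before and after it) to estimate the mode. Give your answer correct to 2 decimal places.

Modal class: [168, 172) (highest frequency 24).
d₁ = 24 − 18 = 6, d₂ = 24 − 20 = 4
Mode ≈ 168 + (6/(6+4)) × 4 = 168 + 2.4000 = 170.4000

170.40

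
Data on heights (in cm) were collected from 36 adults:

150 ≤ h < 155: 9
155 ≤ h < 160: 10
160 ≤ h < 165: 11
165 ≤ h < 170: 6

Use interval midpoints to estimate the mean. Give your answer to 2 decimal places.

Midpoints: 152.5, 157.5, 162.5, 167.5
Σfm = 9×152.5 + 10×157.5 + 11×162.5 + 6×167.5 = 5740
n = Σf = 36
Mean = 5740 / 36 = 159.4444

159.44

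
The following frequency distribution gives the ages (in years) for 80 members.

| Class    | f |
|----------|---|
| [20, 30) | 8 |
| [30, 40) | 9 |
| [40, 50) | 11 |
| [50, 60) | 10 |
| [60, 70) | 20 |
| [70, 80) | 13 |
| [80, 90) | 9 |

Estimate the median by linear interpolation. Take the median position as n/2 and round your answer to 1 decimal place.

61.0

Cumulative frequencies: 8, 17, 28, 38, 58, 71, 80
n = 80; position = n/2 = 40.
This falls in the class [60, 70): L = 60, F = 38, f = 20, h = 10.
Median ≈ 60 + ((40 − 38) / 20) × 10 = 61.0000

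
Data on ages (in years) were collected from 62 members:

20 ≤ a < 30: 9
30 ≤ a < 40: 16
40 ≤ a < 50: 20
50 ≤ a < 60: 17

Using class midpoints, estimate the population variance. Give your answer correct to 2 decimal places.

103.77

Midpoints: 25, 35, 45, 55
n = 62, Σfm = 2620, mean = 42.2581
Σfm² = 117150
Σf(m − x̄)² = Σfm² − (Σfm)²/n = 117150 − 2620²/62 = 6433.8710
Population variance = 6433.8710 / 62 = 103.7721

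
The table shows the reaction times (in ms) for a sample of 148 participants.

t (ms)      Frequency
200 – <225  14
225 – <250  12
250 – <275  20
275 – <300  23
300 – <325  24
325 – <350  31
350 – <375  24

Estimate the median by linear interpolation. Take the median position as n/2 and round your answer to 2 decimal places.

305.21

Cumulative frequencies: 14, 26, 46, 69, 93, 124, 148
n = 148; position = n/2 = 74.
This falls in the class 300 – <325: L = 300, F = 69, f = 24, h = 25.
Median ≈ 300 + ((74 − 69) / 24) × 25 = 305.2083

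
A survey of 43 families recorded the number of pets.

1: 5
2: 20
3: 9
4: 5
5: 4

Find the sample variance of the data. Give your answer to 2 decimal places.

1.29

Values: 1, 2, 3, 4, 5
n = 43, Σfx = 112, mean = 2.6047
Σfx² = 346
Σf(x − x̄)² = Σfx² − (Σfx)²/n = 346 − 112²/43 = 54.2791
Sample variance = 54.2791 / 42 = 1.2924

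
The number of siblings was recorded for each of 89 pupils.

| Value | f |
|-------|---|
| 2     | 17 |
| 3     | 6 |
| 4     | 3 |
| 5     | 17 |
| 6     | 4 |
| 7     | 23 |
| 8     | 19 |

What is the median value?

Cumulative frequencies: 17, 23, 26, 43, 47, 70, 89
n = 89, so the median is the value in position (n+1)/2 = 45.
Position 45 falls at value 6.

6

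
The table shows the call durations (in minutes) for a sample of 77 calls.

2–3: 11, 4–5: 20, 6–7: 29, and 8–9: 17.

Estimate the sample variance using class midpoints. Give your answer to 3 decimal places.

3.836

Midpoints: 2.5, 4.5, 6.5, 8.5
n = 77, Σfm = 450.5, mean = 5.8506
Σfm² = 2927.25
Σf(m − x̄)² = Σfm² − (Σfm)²/n = 2927.25 − 450.5²/77 = 291.5325
Sample variance = 291.5325 / 76 = 3.8360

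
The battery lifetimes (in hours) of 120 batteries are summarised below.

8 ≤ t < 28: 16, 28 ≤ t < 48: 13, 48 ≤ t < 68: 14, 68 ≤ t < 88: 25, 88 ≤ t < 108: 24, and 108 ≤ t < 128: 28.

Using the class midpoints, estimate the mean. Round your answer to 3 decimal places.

Midpoints: 18, 38, 58, 78, 98, 118
Σfm = 16×18 + 13×38 + 14×58 + 25×78 + 24×98 + 28×118 = 9200
n = Σf = 120
Mean = 9200 / 120 = 76.6667

76.667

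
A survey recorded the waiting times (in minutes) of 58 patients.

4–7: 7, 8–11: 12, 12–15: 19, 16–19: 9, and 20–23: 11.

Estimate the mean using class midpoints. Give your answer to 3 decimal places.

Midpoints: 5.5, 9.5, 13.5, 17.5, 21.5
Σfm = 7×5.5 + 12×9.5 + 19×13.5 + 9×17.5 + 11×21.5 = 803
n = Σf = 58
Mean = 803 / 58 = 13.8448

13.845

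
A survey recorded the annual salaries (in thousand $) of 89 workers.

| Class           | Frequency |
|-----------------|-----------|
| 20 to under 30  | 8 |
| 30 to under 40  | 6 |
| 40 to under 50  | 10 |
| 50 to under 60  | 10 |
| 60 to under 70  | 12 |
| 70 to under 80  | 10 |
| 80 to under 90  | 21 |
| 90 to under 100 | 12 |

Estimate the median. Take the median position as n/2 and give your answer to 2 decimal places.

Cumulative frequencies: 8, 14, 24, 34, 46, 56, 77, 89
n = 89; position = n/2 = 44.5.
This falls in the class 60 to under 70: L = 60, F = 34, f = 12, h = 10.
Median ≈ 60 + ((44.5 − 34) / 12) × 10 = 68.7500

68.75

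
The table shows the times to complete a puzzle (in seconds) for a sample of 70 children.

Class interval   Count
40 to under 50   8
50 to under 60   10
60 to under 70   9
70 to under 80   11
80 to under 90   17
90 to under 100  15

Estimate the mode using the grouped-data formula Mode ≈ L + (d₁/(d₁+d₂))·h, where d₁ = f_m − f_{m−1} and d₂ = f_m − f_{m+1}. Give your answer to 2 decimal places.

Modal class: 80 to under 90 (highest frequency 17).
d₁ = 17 − 11 = 6, d₂ = 17 − 15 = 2
Mode ≈ 80 + (6/(6+2)) × 10 = 80 + 7.5000 = 87.5000

87.50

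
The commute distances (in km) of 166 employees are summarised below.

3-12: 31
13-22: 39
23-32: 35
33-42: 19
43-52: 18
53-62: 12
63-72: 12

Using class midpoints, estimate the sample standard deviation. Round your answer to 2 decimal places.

Midpoints: 7.5, 17.5, 27.5, 37.5, 47.5, 57.5, 67.5
n = 166, Σfm = 4945, mean = 29.7892
Σfm² = 201837.5
Σf(m − x̄)² = Σfm² − (Σfm)²/n = 201837.5 − 4945²/166 = 54530.1205
Sample variance = 54530.1205 / 165 = 330.4856
Standard deviation = √330.4856 = 18.1793

18.18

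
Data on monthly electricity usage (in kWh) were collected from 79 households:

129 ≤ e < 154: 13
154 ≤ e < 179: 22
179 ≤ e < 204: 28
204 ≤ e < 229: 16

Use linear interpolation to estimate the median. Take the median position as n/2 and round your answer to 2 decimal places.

Cumulative frequencies: 13, 35, 63, 79
n = 79; position = n/2 = 39.5.
This falls in the class 179 ≤ e < 204: L = 179, F = 35, f = 28, h = 25.
Median ≈ 179 + ((39.5 − 35) / 28) × 25 = 183.0179

183.02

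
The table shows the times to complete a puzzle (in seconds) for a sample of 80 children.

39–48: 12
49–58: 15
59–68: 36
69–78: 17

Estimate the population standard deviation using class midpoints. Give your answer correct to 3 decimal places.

9.614

Midpoints: 43.5, 53.5, 63.5, 73.5
n = 80, Σfm = 4860, mean = 60.7500
Σfm² = 302640
Σf(m − x̄)² = Σfm² − (Σfm)²/n = 302640 − 4860²/80 = 7395.0000
Population variance = 7395.0000 / 80 = 92.4375
Standard deviation = √92.4375 = 9.6144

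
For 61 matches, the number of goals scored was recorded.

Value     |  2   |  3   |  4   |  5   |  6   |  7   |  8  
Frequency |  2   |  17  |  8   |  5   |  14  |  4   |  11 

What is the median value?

Cumulative frequencies: 2, 19, 27, 32, 46, 50, 61
n = 61, so the median is the value in position (n+1)/2 = 31.
Position 31 falls at value 5.

5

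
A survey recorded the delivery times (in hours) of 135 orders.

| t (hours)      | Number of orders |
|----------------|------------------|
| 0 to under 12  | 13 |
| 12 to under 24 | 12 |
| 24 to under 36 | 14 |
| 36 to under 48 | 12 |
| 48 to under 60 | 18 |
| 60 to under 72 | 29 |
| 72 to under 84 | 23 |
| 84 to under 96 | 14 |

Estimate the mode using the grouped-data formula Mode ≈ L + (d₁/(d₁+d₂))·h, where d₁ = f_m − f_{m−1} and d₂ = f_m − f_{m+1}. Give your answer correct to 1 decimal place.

67.8

Modal class: 60 to under 72 (highest frequency 29).
d₁ = 29 − 18 = 11, d₂ = 29 − 23 = 6
Mode ≈ 60 + (11/(11+6)) × 12 = 60 + 7.7647 = 67.7647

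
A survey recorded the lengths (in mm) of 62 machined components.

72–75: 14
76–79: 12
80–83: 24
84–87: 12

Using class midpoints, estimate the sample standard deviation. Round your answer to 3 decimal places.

Midpoints: 73.5, 77.5, 81.5, 85.5
n = 62, Σfm = 4941, mean = 79.6935
Σfm² = 394843.5
Σf(m − x̄)² = Σfm² − (Σfm)²/n = 394843.5 − 4941²/62 = 1077.6774
Sample variance = 1077.6774 / 61 = 17.6668
Standard deviation = √17.6668 = 4.2032

4.203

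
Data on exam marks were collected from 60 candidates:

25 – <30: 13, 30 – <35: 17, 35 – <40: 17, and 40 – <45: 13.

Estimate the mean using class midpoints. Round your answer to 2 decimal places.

Midpoints: 27.5, 32.5, 37.5, 42.5
Σfm = 13×27.5 + 17×32.5 + 17×37.5 + 13×42.5 = 2100
n = Σf = 60
Mean = 2100 / 60 = 35.0000

35.00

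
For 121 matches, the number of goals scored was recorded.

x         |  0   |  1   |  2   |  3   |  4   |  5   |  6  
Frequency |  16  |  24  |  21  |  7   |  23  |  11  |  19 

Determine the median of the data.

Cumulative frequencies: 16, 40, 61, 68, 91, 102, 121
n = 121, so the median is the value in position (n+1)/2 = 61.
Position 61 falls at value 2.

2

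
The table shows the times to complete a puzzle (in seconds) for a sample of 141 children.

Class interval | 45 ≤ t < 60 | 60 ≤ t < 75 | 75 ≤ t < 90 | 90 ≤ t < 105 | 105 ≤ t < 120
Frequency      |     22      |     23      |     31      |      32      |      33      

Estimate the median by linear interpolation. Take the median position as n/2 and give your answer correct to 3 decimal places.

87.339

Cumulative frequencies: 22, 45, 76, 108, 141
n = 141; position = n/2 = 70.5.
This falls in the class 75 ≤ t < 90: L = 75, F = 45, f = 31, h = 15.
Median ≈ 75 + ((70.5 − 45) / 31) × 15 = 87.3387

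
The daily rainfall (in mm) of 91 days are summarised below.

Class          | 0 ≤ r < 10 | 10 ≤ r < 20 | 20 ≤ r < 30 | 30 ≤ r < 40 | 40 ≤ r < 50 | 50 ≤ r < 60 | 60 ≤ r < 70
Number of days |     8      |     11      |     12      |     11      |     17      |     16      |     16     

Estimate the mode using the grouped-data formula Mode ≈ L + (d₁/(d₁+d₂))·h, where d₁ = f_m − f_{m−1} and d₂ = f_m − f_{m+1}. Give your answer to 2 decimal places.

48.57

Modal class: 40 ≤ r < 50 (highest frequency 17).
d₁ = 17 − 11 = 6, d₂ = 17 − 16 = 1
Mode ≈ 40 + (6/(6+1)) × 10 = 40 + 8.5714 = 48.5714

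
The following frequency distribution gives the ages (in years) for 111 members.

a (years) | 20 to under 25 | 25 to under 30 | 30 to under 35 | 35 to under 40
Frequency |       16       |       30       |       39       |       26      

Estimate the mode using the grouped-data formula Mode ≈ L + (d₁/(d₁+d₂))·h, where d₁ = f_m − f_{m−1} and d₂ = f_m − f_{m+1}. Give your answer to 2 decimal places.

Modal class: 30 to under 35 (highest frequency 39).
d₁ = 39 − 30 = 9, d₂ = 39 − 26 = 13
Mode ≈ 30 + (9/(9+13)) × 5 = 30 + 2.0455 = 32.0455

32.05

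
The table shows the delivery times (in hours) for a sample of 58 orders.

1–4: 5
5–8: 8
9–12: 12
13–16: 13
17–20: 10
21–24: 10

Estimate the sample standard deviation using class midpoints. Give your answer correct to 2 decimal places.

6.18

Midpoints: 2.5, 6.5, 10.5, 14.5, 18.5, 22.5
n = 58, Σfm = 789, mean = 13.6034
Σfm² = 12910.5
Σf(m − x̄)² = Σfm² − (Σfm)²/n = 12910.5 − 789²/58 = 2177.3793
Sample variance = 2177.3793 / 57 = 38.1996
Standard deviation = √38.1996 = 6.1806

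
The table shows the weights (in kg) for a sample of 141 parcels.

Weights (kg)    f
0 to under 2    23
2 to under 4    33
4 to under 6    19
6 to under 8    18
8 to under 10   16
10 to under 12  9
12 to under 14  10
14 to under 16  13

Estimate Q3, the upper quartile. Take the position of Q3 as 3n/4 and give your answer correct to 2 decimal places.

Cumulative frequencies: 23, 56, 75, 93, 109, 118, 128, 141
n = 141; position = 3n/4 = 105.75.
This falls in the class 8 to under 10: L = 8, F = 93, f = 16, h = 2.
Upper quartile ≈ 8 + ((105.75 − 93) / 16) × 2 = 9.5938

9.59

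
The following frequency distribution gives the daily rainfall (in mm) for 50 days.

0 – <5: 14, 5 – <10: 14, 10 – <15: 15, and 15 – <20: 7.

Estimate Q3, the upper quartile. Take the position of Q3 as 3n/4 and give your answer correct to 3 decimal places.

13.167

Cumulative frequencies: 14, 28, 43, 50
n = 50; position = 3n/4 = 37.5.
This falls in the class 10 – <15: L = 10, F = 28, f = 15, h = 5.
Upper quartile ≈ 10 + ((37.5 − 28) / 15) × 5 = 13.1667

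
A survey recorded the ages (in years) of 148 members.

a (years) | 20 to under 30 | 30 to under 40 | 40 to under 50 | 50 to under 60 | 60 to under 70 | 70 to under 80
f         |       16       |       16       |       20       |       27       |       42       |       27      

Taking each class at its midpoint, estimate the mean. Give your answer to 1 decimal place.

Midpoints: 25, 35, 45, 55, 65, 75
Σfm = 16×25 + 16×35 + 20×45 + 27×55 + 42×65 + 27×75 = 8100
n = Σf = 148
Mean = 8100 / 148 = 54.7297

54.7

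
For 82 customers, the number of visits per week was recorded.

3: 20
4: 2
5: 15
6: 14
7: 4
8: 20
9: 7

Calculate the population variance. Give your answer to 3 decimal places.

4.239

Values: 3, 4, 5, 6, 7, 8, 9
n = 82, Σfx = 478, mean = 5.8293
Σfx² = 3134
Σf(x − x̄)² = Σfx² − (Σfx)²/n = 3134 − 478²/82 = 347.6098
Population variance = 347.6098 / 82 = 4.2391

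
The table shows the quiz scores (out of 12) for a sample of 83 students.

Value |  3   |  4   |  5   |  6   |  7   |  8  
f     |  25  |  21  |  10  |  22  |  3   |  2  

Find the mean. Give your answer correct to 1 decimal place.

Values: 3, 4, 5, 6, 7, 8
Σfx = 25×3 + 21×4 + 10×5 + 22×6 + 3×7 + 2×8 = 378
n = Σf = 83
Mean = 378 / 83 = 4.5542

4.6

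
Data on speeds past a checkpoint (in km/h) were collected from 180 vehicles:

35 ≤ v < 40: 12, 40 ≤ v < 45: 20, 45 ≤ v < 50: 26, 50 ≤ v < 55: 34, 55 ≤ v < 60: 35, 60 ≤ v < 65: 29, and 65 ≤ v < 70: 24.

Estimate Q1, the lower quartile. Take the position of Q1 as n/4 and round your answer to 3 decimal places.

47.500

Cumulative frequencies: 12, 32, 58, 92, 127, 156, 180
n = 180; position = n/4 = 45.
This falls in the class 45 ≤ v < 50: L = 45, F = 32, f = 26, h = 5.
Lower quartile ≈ 45 + ((45 − 32) / 26) × 5 = 47.5000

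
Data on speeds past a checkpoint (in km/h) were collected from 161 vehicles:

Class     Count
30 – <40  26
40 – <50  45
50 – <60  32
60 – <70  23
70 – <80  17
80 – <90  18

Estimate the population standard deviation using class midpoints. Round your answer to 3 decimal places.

Midpoints: 35, 45, 55, 65, 75, 85
n = 161, Σfm = 8995, mean = 55.8696
Σfm² = 542625
Σf(m − x̄)² = Σfm² − (Σfm)²/n = 542625 − 8995²/161 = 40078.2609
Population variance = 40078.2609 / 161 = 248.9333
Standard deviation = √248.9333 = 15.7776

15.778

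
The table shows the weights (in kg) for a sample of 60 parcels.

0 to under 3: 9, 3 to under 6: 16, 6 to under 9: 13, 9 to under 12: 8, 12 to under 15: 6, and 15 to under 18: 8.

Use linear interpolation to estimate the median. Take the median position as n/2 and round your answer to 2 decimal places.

Cumulative frequencies: 9, 25, 38, 46, 52, 60
n = 60; position = n/2 = 30.
This falls in the class 6 to under 9: L = 6, F = 25, f = 13, h = 3.
Median ≈ 6 + ((30 − 25) / 13) × 3 = 7.1538

7.15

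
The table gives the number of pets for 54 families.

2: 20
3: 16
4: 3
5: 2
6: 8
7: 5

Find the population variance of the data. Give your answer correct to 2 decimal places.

3.06

Values: 2, 3, 4, 5, 6, 7
n = 54, Σfx = 193, mean = 3.5741
Σfx² = 855
Σf(x − x̄)² = Σfx² − (Σfx)²/n = 855 − 193²/54 = 165.2037
Population variance = 165.2037 / 54 = 3.0593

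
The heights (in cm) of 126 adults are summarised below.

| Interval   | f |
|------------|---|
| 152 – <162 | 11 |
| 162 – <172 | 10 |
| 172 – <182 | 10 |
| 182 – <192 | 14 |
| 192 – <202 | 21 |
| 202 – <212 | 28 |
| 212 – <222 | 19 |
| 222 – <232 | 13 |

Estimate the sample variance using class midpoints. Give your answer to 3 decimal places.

Midpoints: 157, 167, 177, 187, 197, 207, 217, 227
n = 126, Σfm = 24792, mean = 196.7619
Σfm² = 4932214
Σf(m − x̄)² = Σfm² − (Σfm)²/n = 4932214 − 24792²/126 = 54092.8571
Sample variance = 54092.8571 / 125 = 432.7429

432.743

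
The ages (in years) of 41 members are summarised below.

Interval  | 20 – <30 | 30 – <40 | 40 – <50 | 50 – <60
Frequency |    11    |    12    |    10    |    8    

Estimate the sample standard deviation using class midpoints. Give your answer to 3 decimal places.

Midpoints: 25, 35, 45, 55
n = 41, Σfm = 1585, mean = 38.6585
Σfm² = 66025
Σf(m − x̄)² = Σfm² − (Σfm)²/n = 66025 − 1585²/41 = 4751.2195
Sample variance = 4751.2195 / 40 = 118.7805
Standard deviation = √118.7805 = 10.8986

10.899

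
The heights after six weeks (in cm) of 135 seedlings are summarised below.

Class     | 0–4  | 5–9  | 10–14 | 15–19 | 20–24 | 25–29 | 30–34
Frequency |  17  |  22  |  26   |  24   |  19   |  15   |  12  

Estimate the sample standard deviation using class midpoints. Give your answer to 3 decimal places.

Midpoints: 2, 7, 12, 17, 22, 27, 32
n = 135, Σfm = 2115, mean = 15.6667
Σfm² = 44245
Σf(m − x̄)² = Σfm² − (Σfm)²/n = 44245 − 2115²/135 = 11110.0000
Sample variance = 11110.0000 / 134 = 82.9104
Standard deviation = √82.9104 = 9.1055

9.106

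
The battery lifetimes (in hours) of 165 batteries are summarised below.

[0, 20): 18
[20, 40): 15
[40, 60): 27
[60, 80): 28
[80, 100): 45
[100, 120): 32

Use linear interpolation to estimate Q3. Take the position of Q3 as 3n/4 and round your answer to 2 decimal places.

95.89

Cumulative frequencies: 18, 33, 60, 88, 133, 165
n = 165; position = 3n/4 = 123.75.
This falls in the class [80, 100): L = 80, F = 88, f = 45, h = 20.
Upper quartile ≈ 80 + ((123.75 − 88) / 45) × 20 = 95.8889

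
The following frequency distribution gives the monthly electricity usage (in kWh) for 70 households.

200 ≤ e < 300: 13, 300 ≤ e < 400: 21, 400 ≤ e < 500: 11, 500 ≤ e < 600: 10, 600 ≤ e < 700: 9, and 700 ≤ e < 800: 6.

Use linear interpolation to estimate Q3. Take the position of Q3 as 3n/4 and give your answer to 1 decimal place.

Cumulative frequencies: 13, 34, 45, 55, 64, 70
n = 70; position = 3n/4 = 52.5.
This falls in the class 500 ≤ e < 600: L = 500, F = 45, f = 10, h = 100.
Upper quartile ≈ 500 + ((52.5 − 45) / 10) × 100 = 575.0000

575.0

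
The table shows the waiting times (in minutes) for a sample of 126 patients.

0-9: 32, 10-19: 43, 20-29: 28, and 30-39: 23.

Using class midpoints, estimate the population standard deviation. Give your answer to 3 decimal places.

Midpoints: 4.5, 14.5, 24.5, 34.5
n = 126, Σfm = 2247, mean = 17.8333
Σfm² = 53871.5
Σf(m − x̄)² = Σfm² − (Σfm)²/n = 53871.5 − 2247²/126 = 13800.0000
Population variance = 13800.0000 / 126 = 109.5238
Standard deviation = √109.5238 = 10.4654

10.465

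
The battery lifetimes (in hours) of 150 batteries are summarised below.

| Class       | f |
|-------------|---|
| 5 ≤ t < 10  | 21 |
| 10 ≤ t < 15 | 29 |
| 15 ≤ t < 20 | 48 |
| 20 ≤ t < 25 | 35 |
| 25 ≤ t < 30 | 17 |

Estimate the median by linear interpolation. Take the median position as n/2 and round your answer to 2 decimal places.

Cumulative frequencies: 21, 50, 98, 133, 150
n = 150; position = n/2 = 75.
This falls in the class 15 ≤ t < 20: L = 15, F = 50, f = 48, h = 5.
Median ≈ 15 + ((75 − 50) / 48) × 5 = 17.6042

17.60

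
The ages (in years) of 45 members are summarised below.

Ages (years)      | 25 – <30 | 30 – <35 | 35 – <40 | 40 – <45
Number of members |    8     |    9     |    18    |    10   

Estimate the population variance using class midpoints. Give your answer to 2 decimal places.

Midpoints: 27.5, 32.5, 37.5, 42.5
n = 45, Σfm = 1612.5, mean = 35.8333
Σfm² = 58931.25
Σf(m − x̄)² = Σfm² − (Σfm)²/n = 58931.25 − 1612.5²/45 = 1150.0000
Population variance = 1150.0000 / 45 = 25.5556

25.56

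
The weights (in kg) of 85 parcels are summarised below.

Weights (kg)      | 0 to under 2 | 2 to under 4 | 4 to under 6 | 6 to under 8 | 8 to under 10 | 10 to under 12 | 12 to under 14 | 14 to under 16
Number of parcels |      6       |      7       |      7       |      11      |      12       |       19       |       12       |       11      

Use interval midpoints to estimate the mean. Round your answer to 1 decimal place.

Midpoints: 1, 3, 5, 7, 9, 11, 13, 15
Σfm = 6×1 + 7×3 + 7×5 + 11×7 + 12×9 + 19×11 + 12×13 + 11×15 = 777
n = Σf = 85
Mean = 777 / 85 = 9.1412

9.1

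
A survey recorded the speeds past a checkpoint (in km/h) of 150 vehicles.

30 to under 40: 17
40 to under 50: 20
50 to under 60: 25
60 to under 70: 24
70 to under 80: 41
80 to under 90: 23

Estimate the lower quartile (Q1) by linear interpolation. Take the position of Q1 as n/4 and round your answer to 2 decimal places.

Cumulative frequencies: 17, 37, 62, 86, 127, 150
n = 150; position = n/4 = 37.5.
This falls in the class 50 to under 60: L = 50, F = 37, f = 25, h = 10.
Lower quartile ≈ 50 + ((37.5 − 37) / 25) × 10 = 50.2000

50.20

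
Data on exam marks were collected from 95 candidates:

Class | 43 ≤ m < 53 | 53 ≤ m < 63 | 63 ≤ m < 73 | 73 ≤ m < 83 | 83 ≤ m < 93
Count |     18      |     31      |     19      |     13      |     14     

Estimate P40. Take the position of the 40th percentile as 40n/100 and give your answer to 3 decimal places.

59.452

Cumulative frequencies: 18, 49, 68, 81, 95
n = 95; position = 40n/100 = 38.
This falls in the class 53 ≤ m < 63: L = 53, F = 18, f = 31, h = 10.
40th percentile ≈ 53 + ((38 − 18) / 31) × 10 = 59.4516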